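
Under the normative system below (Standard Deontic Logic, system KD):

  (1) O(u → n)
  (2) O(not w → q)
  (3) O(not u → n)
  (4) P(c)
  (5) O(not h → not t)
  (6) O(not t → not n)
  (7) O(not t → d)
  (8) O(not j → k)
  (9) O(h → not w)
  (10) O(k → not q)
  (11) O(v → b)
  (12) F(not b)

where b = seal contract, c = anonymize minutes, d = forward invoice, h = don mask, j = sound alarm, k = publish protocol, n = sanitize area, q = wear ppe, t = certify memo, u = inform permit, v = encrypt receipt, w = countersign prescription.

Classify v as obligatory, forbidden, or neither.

Premise 11 is O(v → b); even if O(b) held, inferring O(v) would be affirming the consequent — invalid.
No premise or chain of K-axiom applications forces O(v), and none forces O(not v). So v is neither obligatory nor forbidden under these norms.

Neither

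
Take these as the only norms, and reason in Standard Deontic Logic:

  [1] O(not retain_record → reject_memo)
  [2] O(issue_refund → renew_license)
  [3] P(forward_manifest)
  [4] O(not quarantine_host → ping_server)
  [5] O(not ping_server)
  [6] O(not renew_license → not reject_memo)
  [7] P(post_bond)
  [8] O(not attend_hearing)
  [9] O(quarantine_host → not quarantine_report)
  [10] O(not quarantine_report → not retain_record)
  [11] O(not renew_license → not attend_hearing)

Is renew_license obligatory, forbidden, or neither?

Premise 5 states O(not ping_server) outright.
Premise 4, O(not quarantine_host → ping_server), contraposes to O(not ping_server → quarantine_host); with O(not ping_server) we get O(quarantine_host).
From O(quarantine_host) and premise 9, O(quarantine_host → not quarantine_report), we obtain O(not quarantine_report).
Premise 10 is O(not quarantine_report → not retain_record); since O(not quarantine_report), deontic closure gives O(not retain_record).
From O(not retain_record) and premise 1, O(not retain_record → reject_memo), we obtain O(reject_memo).
The contrapositive of premise 6 (O(not renew_license → not reject_memo)) is O(reject_memo → renew_license), and O(reject_memo) is already established, so O(renew_license).
Premises 2, 3, 7, 8, 11 do not contribute to this derivation.
Hence renew_license is obligatory.

Obligatory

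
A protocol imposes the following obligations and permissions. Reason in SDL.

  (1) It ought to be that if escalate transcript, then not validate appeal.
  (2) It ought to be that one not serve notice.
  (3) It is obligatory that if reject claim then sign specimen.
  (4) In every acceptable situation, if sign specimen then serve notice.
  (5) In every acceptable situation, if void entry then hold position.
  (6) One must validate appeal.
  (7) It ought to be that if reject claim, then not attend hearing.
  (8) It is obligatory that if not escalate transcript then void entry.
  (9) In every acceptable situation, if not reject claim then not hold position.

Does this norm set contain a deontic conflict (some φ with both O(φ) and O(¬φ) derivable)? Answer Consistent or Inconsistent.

Premise 2 gives O(¬serve_notice).
Premise 4, O(sign_specimen → serve_notice), contraposes to O(¬serve_notice → ¬sign_specimen); with O(¬serve_notice) we get O(¬sign_specimen).
Premise 3 is O(reject_claim → sign_specimen); contrapositively O(¬sign_specimen → ¬reject_claim). Since O(¬sign_specimen) holds, K gives O(¬reject_claim).
Applying K to premise 9 (O(¬reject_claim → ¬hold_position)) and O(¬reject_claim) yields O(¬hold_position).
Premise 5, O(void_entry → hold_position), contraposes to O(¬hold_position → ¬void_entry); with O(¬hold_position) we get O(¬void_entry).
Premise 8 is O(¬escalate_transcript → void_entry); contrapositively O(¬void_entry → escalate_transcript). Since O(¬void_entry) holds, K gives O(escalate_transcript).
With premise 1, O(escalate_transcript → ¬validate_appeal), the K-axiom yields O(¬validate_appeal).
However, premise 6 gives O(validate_appeal).
We now have both O(¬validate_appeal) and O(validate_appeal) — validate_appeal is simultaneously obligatory and forbidden, violating the D-axiom.

Inconsistent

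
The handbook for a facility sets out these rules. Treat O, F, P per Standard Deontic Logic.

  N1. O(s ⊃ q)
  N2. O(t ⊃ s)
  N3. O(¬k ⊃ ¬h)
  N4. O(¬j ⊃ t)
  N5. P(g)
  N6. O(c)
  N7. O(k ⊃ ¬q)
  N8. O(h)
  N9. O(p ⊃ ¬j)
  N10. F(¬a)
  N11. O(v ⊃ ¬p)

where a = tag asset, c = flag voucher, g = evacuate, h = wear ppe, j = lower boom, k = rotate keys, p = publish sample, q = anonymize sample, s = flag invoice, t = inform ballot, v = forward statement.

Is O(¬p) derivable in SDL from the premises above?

Premise 8 gives O(h).
Premise 3 is O(¬k ⊃ ¬h); contrapositively O(h ⊃ k). Since O(h) holds, K gives O(k).
With premise 7, O(k ⊃ ¬q), the K-axiom yields O(¬q).
Premise 1 is O(s ⊃ q); contrapositively O(¬q ⊃ ¬s). Since O(¬q) holds, K gives O(¬s).
Premise 2, O(t ⊃ s), contraposes to O(¬s ⊃ ¬t); with O(¬s) we get O(¬t).
Premise 4 is O(¬j ⊃ t); contrapositively O(¬t ⊃ j). Since O(¬t) holds, K gives O(j).
Premise 9 is O(p ⊃ ¬j); contrapositively O(j ⊃ ¬p). Since O(j) holds, K gives O(¬p).
Premises 5, 6, 10, 11 do not contribute to this derivation.
So O(¬p) follows.

Yes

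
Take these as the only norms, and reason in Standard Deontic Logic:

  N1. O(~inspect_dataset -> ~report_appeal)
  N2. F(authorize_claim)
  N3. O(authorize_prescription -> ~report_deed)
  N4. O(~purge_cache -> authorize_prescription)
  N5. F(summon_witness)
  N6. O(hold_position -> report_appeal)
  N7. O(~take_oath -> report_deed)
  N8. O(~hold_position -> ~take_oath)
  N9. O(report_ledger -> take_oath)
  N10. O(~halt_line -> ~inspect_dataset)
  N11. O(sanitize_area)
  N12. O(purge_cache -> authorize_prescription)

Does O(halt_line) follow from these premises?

Premises 12 and 4 cover both cases: O(purge_cache -> authorize_prescription) and O(~purge_cache -> authorize_prescription). Since purge_cache ∨ ~purge_cache is a tautology, O(authorize_prescription) follows.
Premise 3 is O(authorize_prescription -> ~report_deed); since O(authorize_prescription), deontic closure gives O(~report_deed).
Premise 7, O(~take_oath -> report_deed), contraposes to O(~report_deed -> take_oath); with O(~report_deed) we get O(take_oath).
Premise 8 is O(~hold_position -> ~take_oath); contrapositively O(take_oath -> hold_position). Since O(take_oath) holds, K gives O(hold_position).
Applying K to premise 6 (O(hold_position -> report_appeal)) and O(hold_position) yields O(report_appeal).
Premise 1 is O(~inspect_dataset -> ~report_appeal); contrapositively O(report_appeal -> inspect_dataset). Since O(report_appeal) holds, K gives O(inspect_dataset).
Premise 10, O(~halt_line -> ~inspect_dataset), contraposes to O(inspect_dataset -> halt_line); with O(inspect_dataset) we get O(halt_line).
Premises 2, 5, 9, 11 do not contribute to this derivation.
So O(halt_line) follows.

Yes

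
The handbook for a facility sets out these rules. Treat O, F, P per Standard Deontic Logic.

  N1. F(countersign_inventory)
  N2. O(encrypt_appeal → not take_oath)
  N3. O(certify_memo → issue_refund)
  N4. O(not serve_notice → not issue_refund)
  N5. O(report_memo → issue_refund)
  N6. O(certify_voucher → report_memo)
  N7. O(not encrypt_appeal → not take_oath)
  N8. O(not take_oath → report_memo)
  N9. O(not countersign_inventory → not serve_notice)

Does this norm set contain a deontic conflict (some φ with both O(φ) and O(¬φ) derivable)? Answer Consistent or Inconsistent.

Inconsistent

By case analysis on not encrypt_appeal: premise 7 gives O(not encrypt_appeal → not take_oath) and premise 2 gives O(encrypt_appeal → not take_oath), so O(not take_oath) either way.
Applying K to premise 8 (O(not take_oath → report_memo)) and O(not take_oath) yields O(report_memo).
Premise 5 is O(report_memo → issue_refund); since O(report_memo), deontic closure gives O(issue_refund).
The contrapositive of premise 4 (O(not serve_notice → not issue_refund)) is O(issue_refund → serve_notice), and O(issue_refund) is already established, so O(serve_notice).
Premise 9 is O(not countersign_inventory → not serve_notice); contrapositively O(serve_notice → countersign_inventory). Since O(serve_notice) holds, K gives O(countersign_inventory).
However, F(countersign_inventory) at premise 1 amounts to O(not countersign_inventory).
We now have both O(countersign_inventory) and O(not countersign_inventory) — countersign_inventory is simultaneously obligatory and forbidden, violating the D-axiom.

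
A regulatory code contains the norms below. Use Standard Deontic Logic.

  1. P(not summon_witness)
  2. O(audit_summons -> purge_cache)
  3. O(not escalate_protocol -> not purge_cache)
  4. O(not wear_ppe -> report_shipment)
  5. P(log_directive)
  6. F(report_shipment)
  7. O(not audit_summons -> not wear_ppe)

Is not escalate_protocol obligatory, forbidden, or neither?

Forbidden

F(report_shipment) at premise 6 means O(not report_shipment).
The contrapositive of premise 4 (O(not wear_ppe -> report_shipment)) is O(not report_shipment -> wear_ppe), and O(not report_shipment) is already established, so O(wear_ppe).
The contrapositive of premise 7 (O(not audit_summons -> not wear_ppe)) is O(wear_ppe -> audit_summons), and O(wear_ppe) is already established, so O(audit_summons).
Premise 2 is O(audit_summons -> purge_cache); since O(audit_summons), deontic closure gives O(purge_cache).
The contrapositive of premise 3 (O(not escalate_protocol -> not purge_cache)) is O(purge_cache -> escalate_protocol), and O(purge_cache) is already established, so O(escalate_protocol).
Premises 1, 5 do not contribute to this derivation.
Thus O(escalate_protocol), which is F(not escalate_protocol): not escalate_protocol is forbidden.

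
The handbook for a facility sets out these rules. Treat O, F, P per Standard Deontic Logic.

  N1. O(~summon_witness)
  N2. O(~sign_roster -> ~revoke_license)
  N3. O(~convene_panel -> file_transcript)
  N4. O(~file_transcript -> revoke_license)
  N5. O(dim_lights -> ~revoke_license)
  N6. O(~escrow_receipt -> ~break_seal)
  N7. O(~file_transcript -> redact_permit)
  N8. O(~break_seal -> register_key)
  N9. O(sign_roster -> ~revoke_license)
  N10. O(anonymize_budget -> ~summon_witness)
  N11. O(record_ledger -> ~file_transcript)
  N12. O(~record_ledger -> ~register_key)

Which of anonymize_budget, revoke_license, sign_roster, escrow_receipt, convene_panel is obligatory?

Premises 2 and 9 cover both cases: O(~sign_roster -> ~revoke_license) and O(sign_roster -> ~revoke_license). Since ~sign_roster ∨ sign_roster is a tautology, O(~revoke_license) follows.
Premise 4 is O(~file_transcript -> revoke_license); contrapositively O(~revoke_license -> file_transcript). Since O(~revoke_license) holds, K gives O(file_transcript).
Premise 11 is O(record_ledger -> ~file_transcript); contrapositively O(file_transcript -> ~record_ledger). Since O(file_transcript) holds, K gives O(~record_ledger).
Applying K to premise 12 (O(~record_ledger -> ~register_key)) and O(~record_ledger) yields O(~register_key).
Premise 8 is O(~break_seal -> register_key); contrapositively O(~register_key -> break_seal). Since O(~register_key) holds, K gives O(break_seal).
Premise 6, O(~escrow_receipt -> ~break_seal), contraposes to O(break_seal -> escrow_receipt); with O(break_seal) we get O(escrow_receipt).
So O(escrow_receipt) holds — escrow_receipt is obligatory. None of the other listed options is made obligatory by any chain of premises.

escrow_receipt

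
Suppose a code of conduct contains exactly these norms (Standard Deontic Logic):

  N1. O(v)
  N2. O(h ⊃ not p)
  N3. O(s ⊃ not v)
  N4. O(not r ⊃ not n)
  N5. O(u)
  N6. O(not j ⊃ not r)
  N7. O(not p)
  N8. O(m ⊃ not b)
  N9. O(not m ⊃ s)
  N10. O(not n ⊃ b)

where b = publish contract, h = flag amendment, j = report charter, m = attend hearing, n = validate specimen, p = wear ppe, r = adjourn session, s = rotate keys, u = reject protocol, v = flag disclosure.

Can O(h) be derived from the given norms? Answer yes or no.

Premise 2 is O(h ⊃ not p); even if O(not p) held, inferring O(h) would be affirming the consequent — invalid.
No other premise forces O(h). An ideal world satisfying every premise can still have h false, so O(h) is not derivable.

No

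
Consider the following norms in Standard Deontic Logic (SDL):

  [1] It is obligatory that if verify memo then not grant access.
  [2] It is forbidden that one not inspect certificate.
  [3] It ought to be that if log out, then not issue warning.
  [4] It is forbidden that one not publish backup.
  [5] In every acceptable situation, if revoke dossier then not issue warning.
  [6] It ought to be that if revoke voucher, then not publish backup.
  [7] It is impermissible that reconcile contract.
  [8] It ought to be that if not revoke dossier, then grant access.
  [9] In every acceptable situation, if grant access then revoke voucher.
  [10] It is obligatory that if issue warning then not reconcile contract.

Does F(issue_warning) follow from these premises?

F(¬publish_backup) at premise 4 means O(publish_backup).
The contrapositive of premise 6 (O(revoke_voucher → ¬publish_backup)) is O(publish_backup → ¬revoke_voucher), and O(publish_backup) is already established, so O(¬revoke_voucher).
The contrapositive of premise 9 (O(grant_access → revoke_voucher)) is O(¬revoke_voucher → ¬grant_access), and O(¬revoke_voucher) is already established, so O(¬grant_access).
Premise 8 is O(¬revoke_dossier → grant_access); contrapositively O(¬grant_access → revoke_dossier). Since O(¬grant_access) holds, K gives O(revoke_dossier).
Applying K to premise 5 (O(revoke_dossier → ¬issue_warning)) and O(revoke_dossier) yields O(¬issue_warning).
Premises 1, 2, 3, 7, 10 do not contribute to this derivation.
So O(¬issue_warning) holds, i.e. F(issue_warning). The claim follows.

Yes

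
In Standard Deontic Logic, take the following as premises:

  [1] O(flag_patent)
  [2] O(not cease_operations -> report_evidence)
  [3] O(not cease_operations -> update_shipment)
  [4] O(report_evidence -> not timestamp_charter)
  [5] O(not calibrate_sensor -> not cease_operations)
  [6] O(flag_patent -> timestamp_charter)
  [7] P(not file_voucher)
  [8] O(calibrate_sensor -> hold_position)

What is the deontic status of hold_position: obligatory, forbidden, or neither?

Premise 1 states O(flag_patent) outright.
Premise 6 is O(flag_patent -> timestamp_charter); since O(flag_patent), deontic closure gives O(timestamp_charter).
Premise 4, O(report_evidence -> not timestamp_charter), contraposes to O(timestamp_charter -> not report_evidence); with O(timestamp_charter) we get O(not report_evidence).
Premise 2 is O(not cease_operations -> report_evidence); contrapositively O(not report_evidence -> cease_operations). Since O(not report_evidence) holds, K gives O(cease_operations).
Premise 5 is O(not calibrate_sensor -> not cease_operations); contrapositively O(cease_operations -> calibrate_sensor). Since O(cease_operations) holds, K gives O(calibrate_sensor).
With premise 8, O(calibrate_sensor -> hold_position), the K-axiom yields O(hold_position).
Premises 3, 7 do not contribute to this derivation.
Hence hold_position is obligatory.

Obligatory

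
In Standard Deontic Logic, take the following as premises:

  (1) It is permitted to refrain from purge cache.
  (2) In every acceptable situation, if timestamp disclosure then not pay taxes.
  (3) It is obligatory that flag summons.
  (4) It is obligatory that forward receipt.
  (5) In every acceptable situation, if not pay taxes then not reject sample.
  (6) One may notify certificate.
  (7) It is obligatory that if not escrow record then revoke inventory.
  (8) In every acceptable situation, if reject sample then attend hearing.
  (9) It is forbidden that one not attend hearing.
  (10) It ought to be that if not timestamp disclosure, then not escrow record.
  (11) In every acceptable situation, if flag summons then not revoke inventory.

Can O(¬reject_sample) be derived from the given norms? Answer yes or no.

From premise 3 we have O(flag_summons).
From O(flag_summons) and premise 11, O(flag_summons → ¬revoke_inventory), we obtain O(¬revoke_inventory).
Premise 7, O(¬escrow_record → revoke_inventory), contraposes to O(¬revoke_inventory → escrow_record); with O(¬revoke_inventory) we get O(escrow_record).
Premise 10 is O(¬timestamp_disclosure → ¬escrow_record); contrapositively O(escrow_record → timestamp_disclosure). Since O(escrow_record) holds, K gives O(timestamp_disclosure).
With premise 2, O(timestamp_disclosure → ¬pay_taxes), the K-axiom yields O(¬pay_taxes).
Premise 5 is O(¬pay_taxes → ¬reject_sample); since O(¬pay_taxes), deontic closure gives O(¬reject_sample).
Premises 1, 4, 6, 8, 9 do not contribute to this derivation.
So O(¬reject_sample) follows.

Yes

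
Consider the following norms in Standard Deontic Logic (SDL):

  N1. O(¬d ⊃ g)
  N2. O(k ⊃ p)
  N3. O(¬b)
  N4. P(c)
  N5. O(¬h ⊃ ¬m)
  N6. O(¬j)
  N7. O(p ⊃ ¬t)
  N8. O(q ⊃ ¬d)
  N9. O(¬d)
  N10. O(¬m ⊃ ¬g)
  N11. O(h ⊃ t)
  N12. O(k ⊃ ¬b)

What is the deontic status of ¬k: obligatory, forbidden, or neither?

From premise 9 we have O(¬d).
From O(¬d) and premise 1, O(¬d ⊃ g), we obtain O(g).
The contrapositive of premise 10 (O(¬m ⊃ ¬g)) is O(g ⊃ m), and O(g) is already established, so O(m).
The contrapositive of premise 5 (O(¬h ⊃ ¬m)) is O(m ⊃ h), and O(m) is already established, so O(h).
Premise 11 is O(h ⊃ t); since O(h), deontic closure gives O(t).
The contrapositive of premise 7 (O(p ⊃ ¬t)) is O(t ⊃ ¬p), and O(t) is already established, so O(¬p).
Premise 2, O(k ⊃ p), contraposes to O(¬p ⊃ ¬k); with O(¬p) we get O(¬k).
Premises 3, 4, 6, 8, 12 do not contribute to this derivation.
Hence ¬k is obligatory.

Obligatory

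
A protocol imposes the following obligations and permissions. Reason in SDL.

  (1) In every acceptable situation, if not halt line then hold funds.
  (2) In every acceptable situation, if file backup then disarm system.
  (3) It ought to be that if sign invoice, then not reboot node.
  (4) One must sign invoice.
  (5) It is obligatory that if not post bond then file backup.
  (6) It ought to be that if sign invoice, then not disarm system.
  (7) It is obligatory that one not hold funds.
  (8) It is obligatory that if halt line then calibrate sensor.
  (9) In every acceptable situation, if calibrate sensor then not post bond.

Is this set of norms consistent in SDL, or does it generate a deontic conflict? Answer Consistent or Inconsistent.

From premise 7 we have O(¬hold_funds).
Premise 1 is O(¬halt_line → hold_funds); contrapositively O(¬hold_funds → halt_line). Since O(¬hold_funds) holds, K gives O(halt_line).
With premise 8, O(halt_line → calibrate_sensor), the K-axiom yields O(calibrate_sensor).
Premise 9 is O(calibrate_sensor → ¬post_bond); since O(calibrate_sensor), deontic closure gives O(¬post_bond).
Premise 5 is O(¬post_bond → file_backup); since O(¬post_bond), deontic closure gives O(file_backup).
With premise 2, O(file_backup → disarm_system), the K-axiom yields O(disarm_system).
Premise 6 is O(sign_invoice → ¬disarm_system); contrapositively O(disarm_system → ¬sign_invoice). Since O(disarm_system) holds, K gives O(¬sign_invoice).
But premise 4 directly asserts O(sign_invoice).
We now have both O(¬sign_invoice) and O(sign_invoice) — sign_invoice is simultaneously obligatory and forbidden, violating the D-axiom.

Inconsistent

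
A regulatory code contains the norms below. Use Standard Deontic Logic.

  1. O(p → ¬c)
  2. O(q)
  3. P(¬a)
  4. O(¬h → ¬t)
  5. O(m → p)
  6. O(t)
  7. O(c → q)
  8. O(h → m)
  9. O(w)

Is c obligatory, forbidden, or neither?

Premise 6 gives O(t).
The contrapositive of premise 4 (O(¬h → ¬t)) is O(t → h), and O(t) is already established, so O(h).
From O(h) and premise 8, O(h → m), we obtain O(m).
Applying K to premise 5 (O(m → p)) and O(m) yields O(p).
From O(p) and premise 1, O(p → ¬c), we obtain O(¬c).
Premises 2, 3, 7, 9 do not contribute to this derivation.
Thus O(¬c), which is F(c): c is forbidden.

Forbidden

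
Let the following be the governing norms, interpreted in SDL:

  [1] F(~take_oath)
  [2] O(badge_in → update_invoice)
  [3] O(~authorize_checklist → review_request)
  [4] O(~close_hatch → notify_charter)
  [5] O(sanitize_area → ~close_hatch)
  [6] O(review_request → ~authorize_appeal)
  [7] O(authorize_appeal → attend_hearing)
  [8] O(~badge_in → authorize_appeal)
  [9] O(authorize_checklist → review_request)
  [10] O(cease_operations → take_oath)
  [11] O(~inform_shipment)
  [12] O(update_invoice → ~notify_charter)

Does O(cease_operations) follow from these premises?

No

Premise 10 is O(cease_operations → take_oath); even if O(take_oath) held, inferring O(cease_operations) would be affirming the consequent — invalid.
No other premise forces O(cease_operations). An ideal world satisfying every premise can still have cease_operations false, so O(cease_operations) is not derivable.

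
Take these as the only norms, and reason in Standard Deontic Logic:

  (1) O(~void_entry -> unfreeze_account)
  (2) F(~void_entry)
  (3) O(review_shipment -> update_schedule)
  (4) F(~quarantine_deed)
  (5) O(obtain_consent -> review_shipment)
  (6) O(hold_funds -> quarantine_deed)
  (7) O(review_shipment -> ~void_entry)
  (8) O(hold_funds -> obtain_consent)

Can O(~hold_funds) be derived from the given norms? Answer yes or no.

Premise 2 is F(~void_entry), i.e. O(void_entry).
Premise 7, O(review_shipment -> ~void_entry), contraposes to O(void_entry -> ~review_shipment); with O(void_entry) we get O(~review_shipment).
The contrapositive of premise 5 (O(obtain_consent -> review_shipment)) is O(~review_shipment -> ~obtain_consent), and O(~review_shipment) is already established, so O(~obtain_consent).
Premise 8, O(hold_funds -> obtain_consent), contraposes to O(~obtain_consent -> ~hold_funds); with O(~obtain_consent) we get O(~hold_funds).
Premises 1, 3, 4, 6 do not contribute to this derivation.
So O(~hold_funds) follows.

Yes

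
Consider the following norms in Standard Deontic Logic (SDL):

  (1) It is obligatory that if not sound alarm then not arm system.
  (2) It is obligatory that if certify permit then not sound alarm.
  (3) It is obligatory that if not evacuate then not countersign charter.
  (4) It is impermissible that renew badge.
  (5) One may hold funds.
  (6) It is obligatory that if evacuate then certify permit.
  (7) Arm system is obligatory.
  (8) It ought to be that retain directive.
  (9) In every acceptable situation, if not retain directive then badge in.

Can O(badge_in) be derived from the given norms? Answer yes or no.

No

Premise 9 is O(¬retain_directive → badge_in), but O(¬retain_directive) is not derivable from the premises, so it does not yield O(badge_in).
No other premise forces O(badge_in). An ideal world satisfying every premise can still have badge_in false, so O(badge_in) is not derivable.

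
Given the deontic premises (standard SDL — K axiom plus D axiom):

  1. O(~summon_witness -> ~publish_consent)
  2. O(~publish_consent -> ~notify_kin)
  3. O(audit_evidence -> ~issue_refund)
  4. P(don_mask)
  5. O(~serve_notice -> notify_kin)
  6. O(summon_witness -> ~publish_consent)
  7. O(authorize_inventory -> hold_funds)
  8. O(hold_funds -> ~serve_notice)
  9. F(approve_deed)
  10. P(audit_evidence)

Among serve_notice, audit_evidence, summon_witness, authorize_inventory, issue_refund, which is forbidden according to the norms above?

By case analysis on ~summon_witness: premise 1 gives O(~summon_witness -> ~publish_consent) and premise 6 gives O(summon_witness -> ~publish_consent), so O(~publish_consent) either way.
From O(~publish_consent) and premise 2, O(~publish_consent -> ~notify_kin), we obtain O(~notify_kin).
The contrapositive of premise 5 (O(~serve_notice -> notify_kin)) is O(~notify_kin -> serve_notice), and O(~notify_kin) is already established, so O(serve_notice).
Premise 8 is O(hold_funds -> ~serve_notice); contrapositively O(serve_notice -> ~hold_funds). Since O(serve_notice) holds, K gives O(~hold_funds).
Premise 7 is O(authorize_inventory -> hold_funds); contrapositively O(~hold_funds -> ~authorize_inventory). Since O(~hold_funds) holds, K gives O(~authorize_inventory).
So O(~authorize_inventory) holds, i.e. authorize_inventory is forbidden. None of the other listed options is forbidden under the premises.

authorize_inventory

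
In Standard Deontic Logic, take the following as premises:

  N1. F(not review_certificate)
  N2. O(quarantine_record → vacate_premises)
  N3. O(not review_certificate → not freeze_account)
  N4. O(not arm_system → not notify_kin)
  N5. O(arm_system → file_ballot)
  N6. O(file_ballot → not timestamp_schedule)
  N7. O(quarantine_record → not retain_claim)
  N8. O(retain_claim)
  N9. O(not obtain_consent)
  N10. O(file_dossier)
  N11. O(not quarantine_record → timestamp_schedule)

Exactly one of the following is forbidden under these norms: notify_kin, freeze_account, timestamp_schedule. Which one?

Premise 8 gives O(retain_claim).
The contrapositive of premise 7 (O(quarantine_record → not retain_claim)) is O(retain_claim → not quarantine_record), and O(retain_claim) is already established, so O(not quarantine_record).
From O(not quarantine_record) and premise 11, O(not quarantine_record → timestamp_schedule), we obtain O(timestamp_schedule).
The contrapositive of premise 6 (O(file_ballot → not timestamp_schedule)) is O(timestamp_schedule → not file_ballot), and O(timestamp_schedule) is already established, so O(not file_ballot).
Premise 5, O(arm_system → file_ballot), contraposes to O(not file_ballot → not arm_system); with O(not file_ballot) we get O(not arm_system).
Premise 4 is O(not arm_system → not notify_kin); since O(not arm_system), deontic closure gives O(not notify_kin).
So O(not notify_kin) holds, i.e. notify_kin is forbidden. None of the other listed options is forbidden under the premises.

notify_kin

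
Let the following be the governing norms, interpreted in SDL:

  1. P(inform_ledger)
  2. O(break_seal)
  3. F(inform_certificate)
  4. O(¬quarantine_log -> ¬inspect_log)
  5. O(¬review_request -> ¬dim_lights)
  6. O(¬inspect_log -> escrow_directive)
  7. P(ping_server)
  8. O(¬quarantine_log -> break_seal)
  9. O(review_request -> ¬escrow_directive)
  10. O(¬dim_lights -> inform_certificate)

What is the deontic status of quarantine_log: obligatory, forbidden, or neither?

Obligatory

F(inform_certificate) at premise 3 means O(¬inform_certificate).
The contrapositive of premise 10 (O(¬dim_lights -> inform_certificate)) is O(¬inform_certificate -> dim_lights), and O(¬inform_certificate) is already established, so O(dim_lights).
Premise 5, O(¬review_request -> ¬dim_lights), contraposes to O(dim_lights -> review_request); with O(dim_lights) we get O(review_request).
Premise 9 is O(review_request -> ¬escrow_directive); since O(review_request), deontic closure gives O(¬escrow_directive).
The contrapositive of premise 6 (O(¬inspect_log -> escrow_directive)) is O(¬escrow_directive -> inspect_log), and O(¬escrow_directive) is already established, so O(inspect_log).
Premise 4 is O(¬quarantine_log -> ¬inspect_log); contrapositively O(inspect_log -> quarantine_log). Since O(inspect_log) holds, K gives O(quarantine_log).
Premises 1, 2, 7, 8 do not contribute to this derivation.
Hence quarantine_log is obligatory.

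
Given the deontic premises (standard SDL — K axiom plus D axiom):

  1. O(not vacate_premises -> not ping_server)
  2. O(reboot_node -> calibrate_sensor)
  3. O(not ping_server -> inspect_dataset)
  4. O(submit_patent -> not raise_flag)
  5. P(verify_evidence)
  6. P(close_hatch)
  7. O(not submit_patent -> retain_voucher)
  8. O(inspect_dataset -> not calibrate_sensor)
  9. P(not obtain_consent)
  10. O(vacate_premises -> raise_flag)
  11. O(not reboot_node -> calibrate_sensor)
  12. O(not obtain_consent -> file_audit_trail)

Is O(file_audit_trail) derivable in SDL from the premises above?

No

Premise 12 is O(not obtain_consent -> file_audit_trail), but O(not obtain_consent) is not derivable from the premises (the permission P(not obtain_consent) asserts only not O(obtain_consent), not O(not obtain_consent)), so it does not yield O(file_audit_trail).
No other premise forces O(file_audit_trail). An ideal world satisfying every premise can still have file_audit_trail false, so O(file_audit_trail) is not derivable.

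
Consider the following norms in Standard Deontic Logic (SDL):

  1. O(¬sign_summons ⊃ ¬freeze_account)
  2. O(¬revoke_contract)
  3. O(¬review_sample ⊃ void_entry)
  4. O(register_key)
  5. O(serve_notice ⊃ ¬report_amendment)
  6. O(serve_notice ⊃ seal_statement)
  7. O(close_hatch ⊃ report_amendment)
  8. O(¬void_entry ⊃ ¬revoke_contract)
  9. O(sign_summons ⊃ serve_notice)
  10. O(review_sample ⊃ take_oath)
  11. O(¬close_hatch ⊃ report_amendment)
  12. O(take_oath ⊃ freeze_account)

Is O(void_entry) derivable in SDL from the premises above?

By case analysis on close_hatch: premise 7 gives O(close_hatch ⊃ report_amendment) and premise 11 gives O(¬close_hatch ⊃ report_amendment), so O(report_amendment) either way.
Premise 5, O(serve_notice ⊃ ¬report_amendment), contraposes to O(report_amendment ⊃ ¬serve_notice); with O(report_amendment) we get O(¬serve_notice).
Premise 9 is O(sign_summons ⊃ serve_notice); contrapositively O(¬serve_notice ⊃ ¬sign_summons). Since O(¬serve_notice) holds, K gives O(¬sign_summons).
From O(¬sign_summons) and premise 1, O(¬sign_summons ⊃ ¬freeze_account), we obtain O(¬freeze_account).
Premise 12 is O(take_oath ⊃ freeze_account); contrapositively O(¬freeze_account ⊃ ¬take_oath). Since O(¬freeze_account) holds, K gives O(¬take_oath).
Premise 10 is O(review_sample ⊃ take_oath); contrapositively O(¬take_oath ⊃ ¬review_sample). Since O(¬take_oath) holds, K gives O(¬review_sample).
Premise 3 is O(¬review_sample ⊃ void_entry); since O(¬review_sample), deontic closure gives O(void_entry).
Premises 2, 4, 6, 8 do not contribute to this derivation.
So O(void_entry) follows.

Yes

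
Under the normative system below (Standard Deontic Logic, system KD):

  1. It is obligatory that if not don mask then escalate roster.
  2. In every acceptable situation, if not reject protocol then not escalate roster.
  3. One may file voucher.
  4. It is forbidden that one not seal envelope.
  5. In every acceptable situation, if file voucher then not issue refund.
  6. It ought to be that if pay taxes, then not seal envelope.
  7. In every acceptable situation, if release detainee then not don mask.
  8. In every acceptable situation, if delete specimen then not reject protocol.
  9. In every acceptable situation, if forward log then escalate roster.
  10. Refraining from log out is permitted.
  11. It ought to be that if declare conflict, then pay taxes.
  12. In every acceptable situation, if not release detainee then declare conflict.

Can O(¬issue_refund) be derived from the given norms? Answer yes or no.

No

Premise 5 is O(file_voucher → ¬issue_refund), but O(file_voucher) is not derivable from the premises (the permission P(file_voucher) asserts only ¬O(¬file_voucher), not O(file_voucher)), so it does not yield O(¬issue_refund).
No other premise forces O(¬issue_refund). An ideal world satisfying every premise can still have ¬issue_refund false, so O(¬issue_refund) is not derivable.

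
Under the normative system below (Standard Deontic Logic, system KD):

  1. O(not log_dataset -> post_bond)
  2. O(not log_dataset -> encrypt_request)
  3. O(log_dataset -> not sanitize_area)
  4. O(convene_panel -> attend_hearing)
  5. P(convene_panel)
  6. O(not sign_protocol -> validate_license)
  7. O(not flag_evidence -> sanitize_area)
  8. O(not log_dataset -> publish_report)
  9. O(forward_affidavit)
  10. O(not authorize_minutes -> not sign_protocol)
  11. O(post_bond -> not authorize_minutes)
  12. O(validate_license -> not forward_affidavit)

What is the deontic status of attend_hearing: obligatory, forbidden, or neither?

Premise 4 is O(convene_panel -> attend_hearing), but O(convene_panel) is not derivable from the premises (the permission P(convene_panel) asserts only not O(not convene_panel), not O(convene_panel)), so it does not yield O(attend_hearing).
No premise or chain of K-axiom applications forces O(attend_hearing), and none forces O(not attend_hearing). So attend_hearing is neither obligatory nor forbidden under these norms.

Neither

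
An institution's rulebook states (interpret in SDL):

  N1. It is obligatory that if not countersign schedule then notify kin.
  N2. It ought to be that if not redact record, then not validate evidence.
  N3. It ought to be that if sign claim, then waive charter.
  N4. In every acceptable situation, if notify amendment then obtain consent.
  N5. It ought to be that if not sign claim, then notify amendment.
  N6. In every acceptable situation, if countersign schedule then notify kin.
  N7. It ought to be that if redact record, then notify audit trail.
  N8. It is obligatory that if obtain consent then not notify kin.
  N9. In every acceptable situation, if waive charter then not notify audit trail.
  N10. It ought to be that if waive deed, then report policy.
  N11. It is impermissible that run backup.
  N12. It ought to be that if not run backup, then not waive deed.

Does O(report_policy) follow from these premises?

Premise 10 is O(waive_deed → report_policy), but O(waive_deed) is not derivable from the premises, so it does not yield O(report_policy).
No other premise forces O(report_policy). An ideal world satisfying every premise can still have report_policy false, so O(report_policy) is not derivable.

No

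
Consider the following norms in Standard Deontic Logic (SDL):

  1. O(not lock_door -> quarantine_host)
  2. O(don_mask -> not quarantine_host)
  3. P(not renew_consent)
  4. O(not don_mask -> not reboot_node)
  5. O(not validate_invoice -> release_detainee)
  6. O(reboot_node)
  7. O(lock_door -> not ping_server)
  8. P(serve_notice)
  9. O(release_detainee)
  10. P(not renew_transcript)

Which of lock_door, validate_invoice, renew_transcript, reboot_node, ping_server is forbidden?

Premise 6 states O(reboot_node) outright.
The contrapositive of premise 4 (O(not don_mask -> not reboot_node)) is O(reboot_node -> don_mask), and O(reboot_node) is already established, so O(don_mask).
Premise 2 is O(don_mask -> not quarantine_host); since O(don_mask), deontic closure gives O(not quarantine_host).
The contrapositive of premise 1 (O(not lock_door -> quarantine_host)) is O(not quarantine_host -> lock_door), and O(not quarantine_host) is already established, so O(lock_door).
Premise 7 is O(lock_door -> not ping_server); since O(lock_door), deontic closure gives O(not ping_server).
So O(not ping_server) holds, i.e. ping_server is forbidden. None of the other listed options is forbidden under the premises.

ping_server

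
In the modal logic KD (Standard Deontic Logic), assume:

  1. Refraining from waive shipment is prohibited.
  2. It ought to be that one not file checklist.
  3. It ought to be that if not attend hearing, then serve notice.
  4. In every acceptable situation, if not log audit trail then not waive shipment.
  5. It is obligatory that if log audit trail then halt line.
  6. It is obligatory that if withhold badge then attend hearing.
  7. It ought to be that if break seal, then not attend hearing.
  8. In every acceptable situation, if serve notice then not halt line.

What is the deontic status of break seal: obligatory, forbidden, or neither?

Premise 1 is F(¬waive_shipment), i.e. O(waive_shipment).
Premise 4, O(¬log_audit_trail → ¬waive_shipment), contraposes to O(waive_shipment → log_audit_trail); with O(waive_shipment) we get O(log_audit_trail).
With premise 5, O(log_audit_trail → halt_line), the K-axiom yields O(halt_line).
The contrapositive of premise 8 (O(serve_notice → ¬halt_line)) is O(halt_line → ¬serve_notice), and O(halt_line) is already established, so O(¬serve_notice).
The contrapositive of premise 3 (O(¬attend_hearing → serve_notice)) is O(¬serve_notice → attend_hearing), and O(¬serve_notice) is already established, so O(attend_hearing).
Premise 7, O(break_seal → ¬attend_hearing), contraposes to O(attend_hearing → ¬break_seal); with O(attend_hearing) we get O(¬break_seal).
Premises 2, 6 do not contribute to this derivation.
Thus O(¬break_seal), which is F(break_seal): break_seal is forbidden.

Forbidden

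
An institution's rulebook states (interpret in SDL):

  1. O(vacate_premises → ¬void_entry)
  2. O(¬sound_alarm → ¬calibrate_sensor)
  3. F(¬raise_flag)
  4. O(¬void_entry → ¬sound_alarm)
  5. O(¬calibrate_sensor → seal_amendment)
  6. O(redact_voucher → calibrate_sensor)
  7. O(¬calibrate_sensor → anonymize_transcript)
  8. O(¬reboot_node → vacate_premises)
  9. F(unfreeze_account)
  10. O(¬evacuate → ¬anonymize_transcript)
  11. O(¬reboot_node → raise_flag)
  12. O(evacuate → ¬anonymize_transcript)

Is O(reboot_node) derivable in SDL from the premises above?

Yes

Premises 10 and 12 are O(¬evacuate → ¬anonymize_transcript) and O(evacuate → ¬anonymize_transcript); every ideal world satisfies ¬evacuate or evacuate, so in either case ¬anonymize_transcript holds — hence O(¬anonymize_transcript).
Premise 7 is O(¬calibrate_sensor → anonymize_transcript); contrapositively O(¬anonymize_transcript → calibrate_sensor). Since O(¬anonymize_transcript) holds, K gives O(calibrate_sensor).
Premise 2, O(¬sound_alarm → ¬calibrate_sensor), contraposes to O(calibrate_sensor → sound_alarm); with O(calibrate_sensor) we get O(sound_alarm).
Premise 4 is O(¬void_entry → ¬sound_alarm); contrapositively O(sound_alarm → void_entry). Since O(sound_alarm) holds, K gives O(void_entry).
Premise 1, O(vacate_premises → ¬void_entry), contraposes to O(void_entry → ¬vacate_premises); with O(void_entry) we get O(¬vacate_premises).
The contrapositive of premise 8 (O(¬reboot_node → vacate_premises)) is O(¬vacate_premises → reboot_node), and O(¬vacate_premises) is already established, so O(reboot_node).
Premises 3, 5, 6, 9, 11 do not contribute to this derivation.
So O(reboot_node) follows.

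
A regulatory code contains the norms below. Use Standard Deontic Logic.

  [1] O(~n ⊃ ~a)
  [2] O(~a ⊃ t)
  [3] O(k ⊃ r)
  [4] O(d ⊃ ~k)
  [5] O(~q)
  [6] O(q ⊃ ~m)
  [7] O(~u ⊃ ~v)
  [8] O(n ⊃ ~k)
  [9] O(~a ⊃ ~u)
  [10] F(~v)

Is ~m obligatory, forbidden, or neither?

Premise 6 is O(q ⊃ ~m), but O(q) is not derivable from the premises, so it does not yield O(~m).
No premise or chain of K-axiom applications forces O(~m), and none forces O(m). So ~m is neither obligatory nor forbidden under these norms.

Neither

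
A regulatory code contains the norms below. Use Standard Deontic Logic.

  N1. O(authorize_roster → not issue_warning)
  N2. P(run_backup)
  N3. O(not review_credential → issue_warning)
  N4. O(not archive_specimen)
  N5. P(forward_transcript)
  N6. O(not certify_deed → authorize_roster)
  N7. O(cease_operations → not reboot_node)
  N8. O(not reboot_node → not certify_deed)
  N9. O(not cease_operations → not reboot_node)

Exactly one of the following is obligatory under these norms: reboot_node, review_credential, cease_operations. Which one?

review_credential

By case analysis on not cease_operations: premise 9 gives O(not cease_operations → not reboot_node) and premise 7 gives O(cease_operations → not reboot_node), so O(not reboot_node) either way.
From O(not reboot_node) and premise 8, O(not reboot_node → not certify_deed), we obtain O(not certify_deed).
With premise 6, O(not certify_deed → authorize_roster), the K-axiom yields O(authorize_roster).
Applying K to premise 1 (O(authorize_roster → not issue_warning)) and O(authorize_roster) yields O(not issue_warning).
Premise 3, O(not review_credential → issue_warning), contraposes to O(not issue_warning → review_credential); with O(not issue_warning) we get O(review_credential).
So O(review_credential) holds — review_credential is obligatory. None of the other listed options is made obligatory by any chain of premises.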